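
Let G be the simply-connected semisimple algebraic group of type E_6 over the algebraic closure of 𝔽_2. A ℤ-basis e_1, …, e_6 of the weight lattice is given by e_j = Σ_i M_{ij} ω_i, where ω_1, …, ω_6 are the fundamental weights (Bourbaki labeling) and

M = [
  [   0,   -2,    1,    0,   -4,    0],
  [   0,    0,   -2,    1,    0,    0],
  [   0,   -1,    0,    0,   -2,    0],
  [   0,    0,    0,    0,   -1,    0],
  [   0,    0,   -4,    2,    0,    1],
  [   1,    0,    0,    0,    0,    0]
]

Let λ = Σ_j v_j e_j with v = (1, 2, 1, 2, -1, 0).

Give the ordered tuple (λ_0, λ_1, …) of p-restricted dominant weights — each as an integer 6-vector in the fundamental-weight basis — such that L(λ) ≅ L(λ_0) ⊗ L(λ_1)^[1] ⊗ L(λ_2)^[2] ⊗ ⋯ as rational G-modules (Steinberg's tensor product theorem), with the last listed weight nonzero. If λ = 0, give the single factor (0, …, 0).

Change of basis e → ω: c = M·v where v = (1, 2, 1, 2, -1, 0):
  c_1 = (0)·(1) + (-2)·(2) + (1)·(1) + (0)·(2) + (-4)·(-1) + (0)·(0) = 1
  c_2 = (0)·(1) + (0)·(2) + (-2)·(1) + (1)·(2) + (0)·(-1) + (0)·(0) = 0
  c_3 = (0)·(1) + (-1)·(2) + (0)·(1) + (0)·(2) + (-2)·(-1) + (0)·(0) = 0
  c_4 = (0)·(1) + (0)·(2) + (0)·(1) + (0)·(2) + (-1)·(-1) + (0)·(0) = 1
  c_5 = (0)·(1) + (0)·(2) + (-4)·(1) + (2)·(2) + (0)·(-1) + (1)·(0) = 0
  c_6 = (1)·(1) + (0)·(2) + (0)·(1) + (0)·(2) + (0)·(-1) + (0)·(0) = 1
Writing each c_i in base p = 2:
  c_1 = 1 = 1·2^0
  c_2 = 0
  c_3 = 0
  c_4 = 1 = 1·2^0
  c_5 = 0
  c_6 = 1 = 1·2^0
λ_0 = (1, 0, 0, 1, 0, 1)

((1, 0, 0, 1, 0, 1),)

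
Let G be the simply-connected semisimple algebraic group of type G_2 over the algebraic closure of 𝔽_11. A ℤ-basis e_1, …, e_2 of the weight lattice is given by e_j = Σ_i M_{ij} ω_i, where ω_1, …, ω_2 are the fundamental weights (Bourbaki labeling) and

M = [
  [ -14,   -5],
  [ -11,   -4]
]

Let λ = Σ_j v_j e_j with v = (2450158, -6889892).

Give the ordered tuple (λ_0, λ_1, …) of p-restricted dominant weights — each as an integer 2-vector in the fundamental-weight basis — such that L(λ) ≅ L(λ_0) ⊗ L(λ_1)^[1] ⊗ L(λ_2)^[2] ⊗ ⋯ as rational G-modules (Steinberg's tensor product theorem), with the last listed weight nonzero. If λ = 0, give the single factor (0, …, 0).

((2, 3), (10, 4), (6, 7), (0, 5), (10, 8), (0, 3))

Converting to the ω-basis (c_i = row i of M dotted with v = (2450158, -6889892)):
  c_1 = (-14)·(2450158) + (-5)·(-6889892) = 147248
  c_2 = (-11)·(2450158) + (-4)·(-6889892) = 607830
p = 11; digits c_i = Σ_j d_{ij}·11^j, 0 ≤ d_{ij} < 11:
  c_1 = 147248 = 2·11^0 + 10·11^1 + 6·11^2 + 0·11^3 + 10·11^4
  c_2 = 607830 = 3·11^0 + 4·11^1 + 7·11^2 + 5·11^3 + 8·11^4 + 3·11^5
Factor λ_0 = (2, 3)
Factor λ_1 = (10, 4)
Factor λ_2 = (6, 7)
Factor λ_3 = (0, 5)
Factor λ_4 = (10, 8)
Factor λ_5 = (0, 3)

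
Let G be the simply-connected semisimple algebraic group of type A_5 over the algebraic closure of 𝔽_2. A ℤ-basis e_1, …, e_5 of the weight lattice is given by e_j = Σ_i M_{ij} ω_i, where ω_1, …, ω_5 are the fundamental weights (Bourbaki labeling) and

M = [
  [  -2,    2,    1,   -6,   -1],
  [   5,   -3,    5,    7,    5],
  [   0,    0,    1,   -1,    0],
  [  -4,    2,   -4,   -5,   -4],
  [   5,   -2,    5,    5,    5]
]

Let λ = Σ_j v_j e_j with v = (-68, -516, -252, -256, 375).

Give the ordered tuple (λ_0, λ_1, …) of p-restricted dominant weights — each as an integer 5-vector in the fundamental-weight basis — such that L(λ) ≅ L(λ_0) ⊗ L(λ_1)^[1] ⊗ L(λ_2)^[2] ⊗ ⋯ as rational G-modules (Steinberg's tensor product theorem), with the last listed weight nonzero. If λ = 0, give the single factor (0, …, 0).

In the fundamental-weight basis, λ has coordinates c = M·v (v = (-68, -516, -252, -256, 375)):
  c_1 = (-2)·(-68) + (2)·(-516) + (1)·(-252) + (-6)·(-256) + (-1)·(375) = 13
  c_2 = (5)·(-68) + (-3)·(-516) + (5)·(-252) + (7)·(-256) + (5)·(375) = 31
  c_3 = (0)·(-68) + (0)·(-516) + (1)·(-252) + (-1)·(-256) + (0)·(375) = 4
  c_4 = (-4)·(-68) + (2)·(-516) + (-4)·(-252) + (-5)·(-256) + (-4)·(375) = 28
  c_5 = (5)·(-68) + (-2)·(-516) + (5)·(-252) + (5)·(-256) + (5)·(375) = 27
Base-2 expansion of each c_i:
  c_1 = 13 = 1·2^0 + 0·2^1 + 1·2^2 + 1·2^3
  c_2 = 31 = 1·2^0 + 1·2^1 + 1·2^2 + 1·2^3 + 1·2^4
  c_3 = 4 = 0·2^0 + 0·2^1 + 1·2^2
  c_4 = 28 = 0·2^0 + 0·2^1 + 1·2^2 + 1·2^3 + 1·2^4
  c_5 = 27 = 1·2^0 + 1·2^1 + 0·2^2 + 1·2^3 + 1·2^4
Factor λ_0 = (1, 1, 0, 0, 1)
Factor λ_1 = (0, 1, 0, 0, 1)
Factor λ_2 = (1, 1, 1, 1, 0)
Factor λ_3 = (1, 1, 0, 1, 1)
Factor λ_4 = (0, 1, 0, 1, 1)

((1, 1, 0, 0, 1), (0, 1, 0, 0, 1), (1, 1, 1, 1, 0), (1, 1, 0, 1, 1), (0, 1, 0, 1, 1))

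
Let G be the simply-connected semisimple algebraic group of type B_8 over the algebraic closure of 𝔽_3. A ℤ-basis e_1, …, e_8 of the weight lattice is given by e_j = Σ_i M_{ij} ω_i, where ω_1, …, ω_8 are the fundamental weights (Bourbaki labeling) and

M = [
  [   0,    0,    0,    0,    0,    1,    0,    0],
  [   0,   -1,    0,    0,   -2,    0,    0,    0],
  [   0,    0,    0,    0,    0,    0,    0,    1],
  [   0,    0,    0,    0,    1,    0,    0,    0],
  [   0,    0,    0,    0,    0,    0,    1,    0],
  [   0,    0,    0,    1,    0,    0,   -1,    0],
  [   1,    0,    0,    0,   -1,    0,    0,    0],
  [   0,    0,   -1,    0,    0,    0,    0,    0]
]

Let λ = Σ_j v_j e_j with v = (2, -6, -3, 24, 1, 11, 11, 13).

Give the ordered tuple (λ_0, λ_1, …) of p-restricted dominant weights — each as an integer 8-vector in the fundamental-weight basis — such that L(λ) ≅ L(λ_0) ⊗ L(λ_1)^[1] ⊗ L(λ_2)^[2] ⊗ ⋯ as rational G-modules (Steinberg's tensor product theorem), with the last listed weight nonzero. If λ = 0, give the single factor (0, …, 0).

((2, 1, 1, 1, 2, 1, 1, 0), (0, 1, 1, 0, 0, 1, 0, 1), (1, 0, 1, 0, 1, 1, 0, 0))

Change of basis e → ω: c = M·v where v = (2, -6, -3, 24, 1, 11, 11, 13):
  c_1 = 0*2 + 0*-6 + 0*-3 + 0*24 + 0*1 + 1*11 + 0*11 + 0*13 = 11
  c_2 = 0*2 + -1*-6 + 0*-3 + 0*24 + -2*1 + 0*11 + 0*11 + 0*13 = 4
  c_3 = 0*2 + 0*-6 + 0*-3 + 0*24 + 0*1 + 0*11 + 0*11 + 1*13 = 13
  c_4 = 0*2 + 0*-6 + 0*-3 + 0*24 + 1*1 + 0*11 + 0*11 + 0*13 = 1
  c_5 = 0*2 + 0*-6 + 0*-3 + 0*24 + 0*1 + 0*11 + 1*11 + 0*13 = 11
  c_6 = 0*2 + 0*-6 + 0*-3 + 1*24 + 0*1 + 0*11 + -1*11 + 0*13 = 13
  c_7 = 1*2 + 0*-6 + 0*-3 + 0*24 + -1*1 + 0*11 + 0*11 + 0*13 = 1
  c_8 = 0*2 + 0*-6 + -1*-3 + 0*24 + 0*1 + 0*11 + 0*11 + 0*13 = 3
Expand coordinatewise in base 3:
  c_1 = 11 = 2·3^0 + 0·3^1 + 1·3^2
  c_2 = 4 = 1·3^0 + 1·3^1
  c_3 = 13 = 1·3^0 + 1·3^1 + 1·3^2
  c_4 = 1 = 1·3^0
  c_5 = 11 = 2·3^0 + 0·3^1 + 1·3^2
  c_6 = 13 = 1·3^0 + 1·3^1 + 1·3^2
  c_7 = 1 = 1·3^0
  c_8 = 3 = 0·3^0 + 1·3^1
Factor λ_0 = (2, 1, 1, 1, 2, 1, 1, 0)
Factor λ_1 = (0, 1, 1, 0, 0, 1, 0, 1)
Factor λ_2 = (1, 0, 1, 0, 1, 1, 0, 0)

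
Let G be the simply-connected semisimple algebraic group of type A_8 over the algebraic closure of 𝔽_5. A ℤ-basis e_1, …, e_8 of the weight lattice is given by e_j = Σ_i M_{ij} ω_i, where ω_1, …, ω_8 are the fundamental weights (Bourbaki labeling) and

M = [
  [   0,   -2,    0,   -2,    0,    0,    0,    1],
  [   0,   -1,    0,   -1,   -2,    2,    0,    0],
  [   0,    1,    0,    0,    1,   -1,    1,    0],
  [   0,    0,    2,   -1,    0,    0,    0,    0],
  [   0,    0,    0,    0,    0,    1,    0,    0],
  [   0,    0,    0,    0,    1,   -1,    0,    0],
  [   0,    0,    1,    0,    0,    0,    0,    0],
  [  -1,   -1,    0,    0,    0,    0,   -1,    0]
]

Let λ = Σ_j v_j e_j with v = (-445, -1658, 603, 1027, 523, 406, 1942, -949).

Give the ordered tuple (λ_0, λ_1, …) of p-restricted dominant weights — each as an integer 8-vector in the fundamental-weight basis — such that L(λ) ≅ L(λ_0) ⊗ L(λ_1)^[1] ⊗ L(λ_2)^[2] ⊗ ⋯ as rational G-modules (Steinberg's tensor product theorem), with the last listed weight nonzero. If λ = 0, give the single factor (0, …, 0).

((3, 2, 1, 4, 1, 2, 3, 1), (2, 4, 0, 0, 1, 3, 0, 2), (2, 0, 1, 2, 1, 4, 4, 1), (2, 3, 3, 1, 3, 0, 4, 1))

In the fundamental-weight basis, λ has coordinates c = M·v (v = (-445, -1658, 603, 1027, 523, 406, 1942, -949)):
  c_1 = 0*-445 + -2*-1658 + 0*603 + -2*1027 + 0*523 + 0*406 + 0*1942 + 1*-949 = 313
  c_2 = 0*-445 + -1*-1658 + 0*603 + -1*1027 + -2*523 + 2*406 + 0*1942 + 0*-949 = 397
  c_3 = 0*-445 + 1*-1658 + 0*603 + 0*1027 + 1*523 + -1*406 + 1*1942 + 0*-949 = 401
  c_4 = 0*-445 + 0*-1658 + 2*603 + -1*1027 + 0*523 + 0*406 + 0*1942 + 0*-949 = 179
  c_5 = 0*-445 + 0*-1658 + 0*603 + 0*1027 + 0*523 + 1*406 + 0*1942 + 0*-949 = 406
  c_6 = 0*-445 + 0*-1658 + 0*603 + 0*1027 + 1*523 + -1*406 + 0*1942 + 0*-949 = 117
  c_7 = 0*-445 + 0*-1658 + 1*603 + 0*1027 + 0*523 + 0*406 + 0*1942 + 0*-949 = 603
  c_8 = -1*-445 + -1*-1658 + 0*603 + 0*1027 + 0*523 + 0*406 + -1*1942 + 0*-949 = 161
Expand coordinatewise in base 5:
  c_1 = 313 = 3·5^0 + 2·5^1 + 2·5^2 + 2·5^3
  c_2 = 397 = 2·5^0 + 4·5^1 + 0·5^2 + 3·5^3
  c_3 = 401 = 1·5^0 + 0·5^1 + 1·5^2 + 3·5^3
  c_4 = 179 = 4·5^0 + 0·5^1 + 2·5^2 + 1·5^3
  c_5 = 406 = 1·5^0 + 1·5^1 + 1·5^2 + 3·5^3
  c_6 = 117 = 2·5^0 + 3·5^1 + 4·5^2
  c_7 = 603 = 3·5^0 + 0·5^1 + 4·5^2 + 4·5^3
  c_8 = 161 = 1·5^0 + 2·5^1 + 1·5^2 + 1·5^3
Factor λ_0 = (3, 2, 1, 4, 1, 2, 3, 1)
Factor λ_1 = (2, 4, 0, 0, 1, 3, 0, 2)
Factor λ_2 = (2, 0, 1, 2, 1, 4, 4, 1)
Factor λ_3 = (2, 3, 3, 1, 3, 0, 4, 1)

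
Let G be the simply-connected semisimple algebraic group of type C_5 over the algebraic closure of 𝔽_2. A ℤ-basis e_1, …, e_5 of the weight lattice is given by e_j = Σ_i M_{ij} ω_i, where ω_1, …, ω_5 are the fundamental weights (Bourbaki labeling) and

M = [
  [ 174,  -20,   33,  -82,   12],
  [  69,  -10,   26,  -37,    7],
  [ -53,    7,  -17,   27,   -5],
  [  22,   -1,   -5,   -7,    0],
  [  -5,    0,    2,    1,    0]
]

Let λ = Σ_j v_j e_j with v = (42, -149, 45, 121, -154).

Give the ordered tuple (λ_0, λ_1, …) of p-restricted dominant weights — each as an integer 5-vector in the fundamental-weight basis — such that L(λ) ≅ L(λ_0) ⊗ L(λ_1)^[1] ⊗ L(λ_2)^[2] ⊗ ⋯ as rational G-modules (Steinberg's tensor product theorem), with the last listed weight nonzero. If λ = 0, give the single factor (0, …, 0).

((1, 1, 1, 1, 1), (1, 1, 1, 0, 0))

Converting to the ω-basis (c_i = row i of M dotted with v = (42, -149, 45, 121, -154)):
  c_1 = 174*42 + -20*-149 + 33*45 + -82*121 + 12*-154 = 3
  c_2 = 69*42 + -10*-149 + 26*45 + -37*121 + 7*-154 = 3
  c_3 = -53*42 + 7*-149 + -17*45 + 27*121 + -5*-154 = 3
  c_4 = 22*42 + -1*-149 + -5*45 + -7*121 + 0*-154 = 1
  c_5 = -5*42 + 0*-149 + 2*45 + 1*121 + 0*-154 = 1
Expand coordinatewise in base 2:
  c_1 = 3 = 1·2^0 + 1·2^1
  c_2 = 3 = 1·2^0 + 1·2^1
  c_3 = 3 = 1·2^0 + 1·2^1
  c_4 = 1 = 1·2^0
  c_5 = 1 = 1·2^0
λ_0 = (1, 1, 1, 1, 1)
λ_1 = (1, 1, 1, 0, 0)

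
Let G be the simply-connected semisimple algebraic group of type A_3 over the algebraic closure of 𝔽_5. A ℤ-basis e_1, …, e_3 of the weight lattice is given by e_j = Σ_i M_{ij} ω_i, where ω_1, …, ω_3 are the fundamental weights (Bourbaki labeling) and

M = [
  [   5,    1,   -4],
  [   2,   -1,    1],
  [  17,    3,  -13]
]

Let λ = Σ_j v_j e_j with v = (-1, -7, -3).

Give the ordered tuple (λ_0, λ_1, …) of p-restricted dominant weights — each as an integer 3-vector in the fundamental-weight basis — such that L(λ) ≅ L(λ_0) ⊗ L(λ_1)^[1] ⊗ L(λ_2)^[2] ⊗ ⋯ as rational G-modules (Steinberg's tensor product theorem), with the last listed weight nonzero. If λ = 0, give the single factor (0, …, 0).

((0, 2, 1),)

Compute c_i = Σ_j M_{ij} v_j with v = (-1, -7, -3):
  c_1 = 5*-1 + 1*-7 + -4*-3 = 0
  c_2 = 2*-1 + -1*-7 + 1*-3 = 2
  c_3 = 17*-1 + 3*-7 + -13*-3 = 1
Expand coordinatewise in base 5:
  c_1 = 0
  c_2 = 2 = 2·5^0
  c_3 = 1 = 1·5^0
p-restricted factor λ_0 = (0, 2, 1)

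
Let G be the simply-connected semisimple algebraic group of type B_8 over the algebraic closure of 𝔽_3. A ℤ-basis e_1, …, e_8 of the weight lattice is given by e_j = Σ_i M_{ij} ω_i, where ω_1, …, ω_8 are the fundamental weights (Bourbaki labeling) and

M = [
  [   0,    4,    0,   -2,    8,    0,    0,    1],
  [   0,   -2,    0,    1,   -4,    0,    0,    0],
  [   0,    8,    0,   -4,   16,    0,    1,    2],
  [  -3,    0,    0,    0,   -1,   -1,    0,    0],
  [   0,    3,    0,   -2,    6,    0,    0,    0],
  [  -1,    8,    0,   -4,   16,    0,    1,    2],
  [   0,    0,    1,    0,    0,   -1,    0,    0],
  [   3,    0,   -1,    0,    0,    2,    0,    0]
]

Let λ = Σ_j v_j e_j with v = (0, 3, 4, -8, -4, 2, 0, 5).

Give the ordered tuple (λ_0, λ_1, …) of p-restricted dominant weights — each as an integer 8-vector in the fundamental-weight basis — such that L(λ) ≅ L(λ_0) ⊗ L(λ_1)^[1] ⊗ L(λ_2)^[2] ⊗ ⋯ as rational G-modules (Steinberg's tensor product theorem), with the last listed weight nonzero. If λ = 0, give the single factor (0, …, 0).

((1, 2, 2, 2, 1, 2, 2, 0),)

Converting to the ω-basis (c_i = row i of M dotted with v = (0, 3, 4, -8, -4, 2, 0, 5)):
  c_1 = 0*0 + 4*3 + 0*4 + -2*-8 + 8*-4 + 0*2 + 0*0 + 1*5 = 1
  c_2 = 0*0 + -2*3 + 0*4 + 1*-8 + -4*-4 + 0*2 + 0*0 + 0*5 = 2
  c_3 = 0*0 + 8*3 + 0*4 + -4*-8 + 16*-4 + 0*2 + 1*0 + 2*5 = 2
  c_4 = -3*0 + 0*3 + 0*4 + 0*-8 + -1*-4 + -1*2 + 0*0 + 0*5 = 2
  c_5 = 0*0 + 3*3 + 0*4 + -2*-8 + 6*-4 + 0*2 + 0*0 + 0*5 = 1
  c_6 = -1*0 + 8*3 + 0*4 + -4*-8 + 16*-4 + 0*2 + 1*0 + 2*5 = 2
  c_7 = 0*0 + 0*3 + 1*4 + 0*-8 + 0*-4 + -1*2 + 0*0 + 0*5 = 2
  c_8 = 3*0 + 0*3 + -1*4 + 0*-8 + 0*-4 + 2*2 + 0*0 + 0*5 = 0
Expand coordinatewise in base 3:
  c_1 = 1 = 1·3^0
  c_2 = 2 = 2·3^0
  c_3 = 2 = 2·3^0
  c_4 = 2 = 2·3^0
  c_5 = 1 = 1·3^0
  c_6 = 2 = 2·3^0
  c_7 = 2 = 2·3^0
  c_8 = 0
Factor λ_0 = (1, 2, 2, 2, 1, 2, 2, 0)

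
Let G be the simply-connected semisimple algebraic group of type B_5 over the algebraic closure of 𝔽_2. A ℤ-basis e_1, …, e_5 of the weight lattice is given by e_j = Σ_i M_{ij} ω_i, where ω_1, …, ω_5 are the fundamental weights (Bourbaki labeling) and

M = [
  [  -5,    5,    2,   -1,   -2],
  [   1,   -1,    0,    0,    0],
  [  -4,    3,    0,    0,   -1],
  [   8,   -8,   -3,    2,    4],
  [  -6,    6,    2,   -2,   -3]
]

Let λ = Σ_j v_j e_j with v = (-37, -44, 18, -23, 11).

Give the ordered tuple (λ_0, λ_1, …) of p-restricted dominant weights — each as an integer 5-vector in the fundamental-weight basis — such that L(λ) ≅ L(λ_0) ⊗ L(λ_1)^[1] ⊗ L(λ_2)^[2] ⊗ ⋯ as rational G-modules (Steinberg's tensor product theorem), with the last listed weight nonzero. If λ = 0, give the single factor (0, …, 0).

((0, 1, 1, 0, 1), (1, 1, 0, 0, 1), (0, 1, 1, 0, 1))

Change of basis e → ω: c = M·v where v = (-37, -44, 18, -23, 11):
  c_1 = (-5)·(-37) + (5)·(-44) + (2)·(18) + (-1)·(-23) + (-2)·(11) = 2
  c_2 = (1)·(-37) + (-1)·(-44) + (0)·(18) + (0)·(-23) + (0)·(11) = 7
  c_3 = (-4)·(-37) + (3)·(-44) + (0)·(18) + (0)·(-23) + (-1)·(11) = 5
  c_4 = (8)·(-37) + (-8)·(-44) + (-3)·(18) + (2)·(-23) + (4)·(11) = 0
  c_5 = (-6)·(-37) + (6)·(-44) + (2)·(18) + (-2)·(-23) + (-3)·(11) = 7
Base-2 expansion of each c_i:
  c_1 = 2 = 0·2^0 + 1·2^1
  c_2 = 7 = 1·2^0 + 1·2^1 + 1·2^2
  c_3 = 5 = 1·2^0 + 0·2^1 + 1·2^2
  c_4 = 0
  c_5 = 7 = 1·2^0 + 1·2^1 + 1·2^2
p-restricted factor λ_0 = (0, 1, 1, 0, 1)
p-restricted factor λ_1 = (1, 1, 0, 0, 1)
p-restricted factor λ_2 = (0, 1, 1, 0, 1)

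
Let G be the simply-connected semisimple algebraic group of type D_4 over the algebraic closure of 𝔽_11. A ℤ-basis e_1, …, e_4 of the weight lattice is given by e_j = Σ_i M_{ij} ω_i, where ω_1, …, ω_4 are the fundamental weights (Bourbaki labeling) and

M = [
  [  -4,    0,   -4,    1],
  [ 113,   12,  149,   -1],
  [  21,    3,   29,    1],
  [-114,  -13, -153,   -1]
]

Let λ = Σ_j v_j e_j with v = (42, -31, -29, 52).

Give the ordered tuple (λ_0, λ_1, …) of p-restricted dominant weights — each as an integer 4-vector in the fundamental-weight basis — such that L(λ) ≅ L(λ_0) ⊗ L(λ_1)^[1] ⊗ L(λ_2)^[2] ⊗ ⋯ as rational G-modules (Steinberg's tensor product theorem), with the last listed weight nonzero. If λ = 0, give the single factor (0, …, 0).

((0, 1, 0, 0),)

In the fundamental-weight basis, λ has coordinates c = M·v (v = (42, -31, -29, 52)):
  c_1 = -4*42 + 0*-31 + -4*-29 + 1*52 = 0
  c_2 = 113*42 + 12*-31 + 149*-29 + -1*52 = 1
  c_3 = 21*42 + 3*-31 + 29*-29 + 1*52 = 0
  c_4 = -114*42 + -13*-31 + -153*-29 + -1*52 = 0
Expand coordinatewise in base 11:
  c_1 = 0
  c_2 = 1 = 1·11^0
  c_3 = 0
  c_4 = 0
p-restricted factor λ_0 = (0, 1, 0, 0)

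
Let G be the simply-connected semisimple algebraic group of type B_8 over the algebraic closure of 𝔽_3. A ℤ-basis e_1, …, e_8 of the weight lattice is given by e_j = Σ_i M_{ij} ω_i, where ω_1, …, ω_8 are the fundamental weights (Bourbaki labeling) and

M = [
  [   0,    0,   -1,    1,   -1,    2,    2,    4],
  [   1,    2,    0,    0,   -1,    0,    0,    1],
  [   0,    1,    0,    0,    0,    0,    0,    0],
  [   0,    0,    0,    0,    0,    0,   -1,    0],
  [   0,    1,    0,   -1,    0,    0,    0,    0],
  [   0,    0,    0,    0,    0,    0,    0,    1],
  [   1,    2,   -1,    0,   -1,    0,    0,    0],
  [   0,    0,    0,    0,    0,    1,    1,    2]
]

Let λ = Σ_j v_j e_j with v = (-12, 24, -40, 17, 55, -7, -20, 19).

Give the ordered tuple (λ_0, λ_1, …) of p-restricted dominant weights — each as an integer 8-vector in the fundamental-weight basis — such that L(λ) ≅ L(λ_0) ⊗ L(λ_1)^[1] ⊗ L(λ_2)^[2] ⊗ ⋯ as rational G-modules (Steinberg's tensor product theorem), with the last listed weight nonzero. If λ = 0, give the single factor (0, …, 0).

((0, 0, 0, 2, 1, 1, 0, 2), (2, 0, 2, 0, 2, 0, 1, 0), (2, 0, 2, 2, 0, 2, 2, 1))

Change of basis e → ω: c = M·v where v = (-12, 24, -40, 17, 55, -7, -20, 19):
  c_1 = (0)·(-12) + (0)·(24) + (-1)·(-40) + (1)·(17) + (-1)·(55) + (2)·(-7) + (2)·(-20) + (4)·(19) = 24
  c_2 = (1)·(-12) + (2)·(24) + (0)·(-40) + (0)·(17) + (-1)·(55) + (0)·(-7) + (0)·(-20) + (1)·(19) = 0
  c_3 = (0)·(-12) + (1)·(24) + (0)·(-40) + (0)·(17) + (0)·(55) + (0)·(-7) + (0)·(-20) + (0)·(19) = 24
  c_4 = (0)·(-12) + (0)·(24) + (0)·(-40) + (0)·(17) + (0)·(55) + (0)·(-7) + (-1)·(-20) + (0)·(19) = 20
  c_5 = (0)·(-12) + (1)·(24) + (0)·(-40) + (-1)·(17) + (0)·(55) + (0)·(-7) + (0)·(-20) + (0)·(19) = 7
  c_6 = (0)·(-12) + (0)·(24) + (0)·(-40) + (0)·(17) + (0)·(55) + (0)·(-7) + (0)·(-20) + (1)·(19) = 19
  c_7 = (1)·(-12) + (2)·(24) + (-1)·(-40) + (0)·(17) + (-1)·(55) + (0)·(-7) + (0)·(-20) + (0)·(19) = 21
  c_8 = (0)·(-12) + (0)·(24) + (0)·(-40) + (0)·(17) + (0)·(55) + (1)·(-7) + (1)·(-20) + (2)·(19) = 11
Writing each c_i in base p = 3:
  c_1 = 24 = 0·3^0 + 2·3^1 + 2·3^2
  c_2 = 0
  c_3 = 24 = 0·3^0 + 2·3^1 + 2·3^2
  c_4 = 20 = 2·3^0 + 0·3^1 + 2·3^2
  c_5 = 7 = 1·3^0 + 2·3^1
  c_6 = 19 = 1·3^0 + 0·3^1 + 2·3^2
  c_7 = 21 = 0·3^0 + 1·3^1 + 2·3^2
  c_8 = 11 = 2·3^0 + 0·3^1 + 1·3^2
λ_0 = (0, 0, 0, 2, 1, 1, 0, 2)
λ_1 = (2, 0, 2, 0, 2, 0, 1, 0)
λ_2 = (2, 0, 2, 2, 0, 2, 2, 1)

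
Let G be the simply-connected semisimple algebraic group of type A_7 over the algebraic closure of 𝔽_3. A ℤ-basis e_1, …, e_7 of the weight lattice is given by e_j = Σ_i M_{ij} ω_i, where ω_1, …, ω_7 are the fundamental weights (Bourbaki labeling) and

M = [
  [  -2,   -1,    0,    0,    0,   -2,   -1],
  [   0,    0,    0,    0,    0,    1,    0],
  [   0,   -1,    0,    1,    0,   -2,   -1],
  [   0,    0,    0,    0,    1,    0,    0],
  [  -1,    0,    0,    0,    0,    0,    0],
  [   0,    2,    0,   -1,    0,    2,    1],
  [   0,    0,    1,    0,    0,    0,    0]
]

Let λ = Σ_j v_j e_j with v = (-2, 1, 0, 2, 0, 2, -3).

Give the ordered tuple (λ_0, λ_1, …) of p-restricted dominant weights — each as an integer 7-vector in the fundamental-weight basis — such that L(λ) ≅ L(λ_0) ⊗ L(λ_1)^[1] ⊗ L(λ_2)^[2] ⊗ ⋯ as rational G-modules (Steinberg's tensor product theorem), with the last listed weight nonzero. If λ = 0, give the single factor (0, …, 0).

Change of basis e → ω: c = M·v where v = (-2, 1, 0, 2, 0, 2, -3):
  c_1 = -2*-2 + -1*1 + 0*0 + 0*2 + 0*0 + -2*2 + -1*-3 = 2
  c_2 = 0*-2 + 0*1 + 0*0 + 0*2 + 0*0 + 1*2 + 0*-3 = 2
  c_3 = 0*-2 + -1*1 + 0*0 + 1*2 + 0*0 + -2*2 + -1*-3 = 0
  c_4 = 0*-2 + 0*1 + 0*0 + 0*2 + 1*0 + 0*2 + 0*-3 = 0
  c_5 = -1*-2 + 0*1 + 0*0 + 0*2 + 0*0 + 0*2 + 0*-3 = 2
  c_6 = 0*-2 + 2*1 + 0*0 + -1*2 + 0*0 + 2*2 + 1*-3 = 1
  c_7 = 0*-2 + 0*1 + 1*0 + 0*2 + 0*0 + 0*2 + 0*-3 = 0
Writing each c_i in base p = 3:
  c_1 = 2 = 2·3^0
  c_2 = 2 = 2·3^0
  c_3 = 0
  c_4 = 0
  c_5 = 2 = 2·3^0
  c_6 = 1 = 1·3^0
  c_7 = 0
p-restricted factor λ_0 = (2, 2, 0, 0, 2, 1, 0)

((2, 2, 0, 0, 2, 1, 0),)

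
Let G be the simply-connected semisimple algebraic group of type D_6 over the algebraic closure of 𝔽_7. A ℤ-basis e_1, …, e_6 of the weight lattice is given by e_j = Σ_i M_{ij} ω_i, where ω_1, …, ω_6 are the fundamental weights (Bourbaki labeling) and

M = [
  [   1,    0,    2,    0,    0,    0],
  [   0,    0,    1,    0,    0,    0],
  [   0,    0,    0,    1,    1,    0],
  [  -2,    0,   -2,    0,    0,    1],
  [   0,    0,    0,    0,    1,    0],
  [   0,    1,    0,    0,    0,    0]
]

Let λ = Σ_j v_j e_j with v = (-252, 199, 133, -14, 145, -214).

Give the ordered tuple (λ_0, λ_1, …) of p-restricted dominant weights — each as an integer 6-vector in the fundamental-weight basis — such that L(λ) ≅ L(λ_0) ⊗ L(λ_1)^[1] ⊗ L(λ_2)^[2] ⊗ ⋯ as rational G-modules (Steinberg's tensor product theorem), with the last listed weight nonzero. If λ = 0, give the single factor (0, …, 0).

Compute c_i = Σ_j M_{ij} v_j with v = (-252, 199, 133, -14, 145, -214):
  c_1 = 1*-252 + 0*199 + 2*133 + 0*-14 + 0*145 + 0*-214 = 14
  c_2 = 0*-252 + 0*199 + 1*133 + 0*-14 + 0*145 + 0*-214 = 133
  c_3 = 0*-252 + 0*199 + 0*133 + 1*-14 + 1*145 + 0*-214 = 131
  c_4 = -2*-252 + 0*199 + -2*133 + 0*-14 + 0*145 + 1*-214 = 24
  c_5 = 0*-252 + 0*199 + 0*133 + 0*-14 + 1*145 + 0*-214 = 145
  c_6 = 0*-252 + 1*199 + 0*133 + 0*-14 + 0*145 + 0*-214 = 199
Expand coordinatewise in base 7:
  c_1 = 14 = 0·7^0 + 2·7^1
  c_2 = 133 = 0·7^0 + 5·7^1 + 2·7^2
  c_3 = 131 = 5·7^0 + 4·7^1 + 2·7^2
  c_4 = 24 = 3·7^0 + 3·7^1
  c_5 = 145 = 5·7^0 + 6·7^1 + 2·7^2
  c_6 = 199 = 3·7^0 + 0·7^1 + 4·7^2
p-restricted factor λ_0 = (0, 0, 5, 3, 5, 3)
p-restricted factor λ_1 = (2, 5, 4, 3, 6, 0)
p-restricted factor λ_2 = (0, 2, 2, 0, 2, 4)

((0, 0, 5, 3, 5, 3), (2, 5, 4, 3, 6, 0), (0, 2, 2, 0, 2, 4))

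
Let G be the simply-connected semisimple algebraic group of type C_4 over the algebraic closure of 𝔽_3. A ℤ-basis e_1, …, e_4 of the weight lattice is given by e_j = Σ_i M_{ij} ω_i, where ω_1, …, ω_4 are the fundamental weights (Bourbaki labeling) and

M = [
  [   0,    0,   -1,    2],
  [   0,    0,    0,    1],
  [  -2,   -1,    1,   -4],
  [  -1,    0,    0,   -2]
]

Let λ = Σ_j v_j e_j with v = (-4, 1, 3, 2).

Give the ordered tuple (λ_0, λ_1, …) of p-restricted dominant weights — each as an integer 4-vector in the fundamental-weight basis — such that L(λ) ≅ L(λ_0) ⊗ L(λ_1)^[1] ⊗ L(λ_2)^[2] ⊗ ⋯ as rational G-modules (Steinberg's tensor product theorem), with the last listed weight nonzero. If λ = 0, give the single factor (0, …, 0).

((1, 2, 2, 0),)

Converting to the ω-basis (c_i = row i of M dotted with v = (-4, 1, 3, 2)):
  c_1 = (0)·(-4) + (0)·(1) + (-1)·(3) + (2)·(2) = 1
  c_2 = (0)·(-4) + (0)·(1) + (0)·(3) + (1)·(2) = 2
  c_3 = (-2)·(-4) + (-1)·(1) + (1)·(3) + (-4)·(2) = 2
  c_4 = (-1)·(-4) + (0)·(1) + (0)·(3) + (-2)·(2) = 0
Base-3 expansion of each c_i:
  c_1 = 1 = 1·3^0
  c_2 = 2 = 2·3^0
  c_3 = 2 = 2·3^0
  c_4 = 0
Factor λ_0 = (1, 2, 2, 0)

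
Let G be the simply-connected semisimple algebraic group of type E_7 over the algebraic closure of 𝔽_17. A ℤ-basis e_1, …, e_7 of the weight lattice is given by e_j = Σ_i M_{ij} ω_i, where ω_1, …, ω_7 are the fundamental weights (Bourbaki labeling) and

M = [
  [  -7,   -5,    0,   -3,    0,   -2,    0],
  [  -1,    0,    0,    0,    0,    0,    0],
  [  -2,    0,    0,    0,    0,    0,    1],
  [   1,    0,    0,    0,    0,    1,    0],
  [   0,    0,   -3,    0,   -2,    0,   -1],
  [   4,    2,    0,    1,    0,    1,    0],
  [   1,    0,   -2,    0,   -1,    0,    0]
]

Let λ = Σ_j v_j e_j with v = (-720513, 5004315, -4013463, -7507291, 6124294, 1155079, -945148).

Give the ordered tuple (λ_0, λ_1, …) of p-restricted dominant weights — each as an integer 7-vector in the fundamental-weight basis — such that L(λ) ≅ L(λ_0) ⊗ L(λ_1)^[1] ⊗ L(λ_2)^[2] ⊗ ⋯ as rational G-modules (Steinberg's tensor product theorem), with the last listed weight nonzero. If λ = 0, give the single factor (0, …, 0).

Compute c_i = Σ_j M_{ij} v_j with v = (-720513, 5004315, -4013463, -7507291, 6124294, 1155079, -945148):
  c_1 = -7*-720513 + -5*5004315 + 0*-4013463 + -3*-7507291 + 0*6124294 + -2*1155079 + 0*-945148 = 233731
  c_2 = -1*-720513 + 0*5004315 + 0*-4013463 + 0*-7507291 + 0*6124294 + 0*1155079 + 0*-945148 = 720513
  c_3 = -2*-720513 + 0*5004315 + 0*-4013463 + 0*-7507291 + 0*6124294 + 0*1155079 + 1*-945148 = 495878
  c_4 = 1*-720513 + 0*5004315 + 0*-4013463 + 0*-7507291 + 0*6124294 + 1*1155079 + 0*-945148 = 434566
  c_5 = 0*-720513 + 0*5004315 + -3*-4013463 + 0*-7507291 + -2*6124294 + 0*1155079 + -1*-945148 = 736949
  c_6 = 4*-720513 + 2*5004315 + 0*-4013463 + 1*-7507291 + 0*6124294 + 1*1155079 + 0*-945148 = 774366
  c_7 = 1*-720513 + 0*5004315 + -2*-4013463 + 0*-7507291 + -1*6124294 + 0*1155079 + 0*-945148 = 1182119
Base-17 expansion of each c_i:
  c_1 = 233731 = 15·17^0 + 12·17^1 + 9·17^2 + 13·17^3 + 2·17^4
  c_2 = 720513 = 2·17^0 + 2·17^1 + 11·17^2 + 10·17^3 + 8·17^4
  c_3 = 495878 = 5·17^0 + 14·17^1 + 15·17^2 + 15·17^3 + 5·17^4
  c_4 = 434566 = 12·17^0 + 11·17^1 + 7·17^2 + 3·17^3 + 5·17^4
  c_5 = 736949 = 16·17^0 + 16·17^1 + 16·17^2 + 13·17^3 + 8·17^4
  c_6 = 774366 = 16·17^0 + 7·17^1 + 10·17^2 + 4·17^3 + 9·17^4
  c_7 = 1182119 = 7·17^0 + 6·17^1 + 10·17^2 + 2·17^3 + 14·17^4
Factor λ_0 = (15, 2, 5, 12, 16, 16, 7)
Factor λ_1 = (12, 2, 14, 11, 16, 7, 6)
Factor λ_2 = (9, 11, 15, 7, 16, 10, 10)
Factor λ_3 = (13, 10, 15, 3, 13, 4, 2)
Factor λ_4 = (2, 8, 5, 5, 8, 9, 14)

((15, 2, 5, 12, 16, 16, 7), (12, 2, 14, 11, 16, 7, 6), (9, 11, 15, 7, 16, 10, 10), (13, 10, 15, 3, 13, 4, 2), (2, 8, 5, 5, 8, 9, 14))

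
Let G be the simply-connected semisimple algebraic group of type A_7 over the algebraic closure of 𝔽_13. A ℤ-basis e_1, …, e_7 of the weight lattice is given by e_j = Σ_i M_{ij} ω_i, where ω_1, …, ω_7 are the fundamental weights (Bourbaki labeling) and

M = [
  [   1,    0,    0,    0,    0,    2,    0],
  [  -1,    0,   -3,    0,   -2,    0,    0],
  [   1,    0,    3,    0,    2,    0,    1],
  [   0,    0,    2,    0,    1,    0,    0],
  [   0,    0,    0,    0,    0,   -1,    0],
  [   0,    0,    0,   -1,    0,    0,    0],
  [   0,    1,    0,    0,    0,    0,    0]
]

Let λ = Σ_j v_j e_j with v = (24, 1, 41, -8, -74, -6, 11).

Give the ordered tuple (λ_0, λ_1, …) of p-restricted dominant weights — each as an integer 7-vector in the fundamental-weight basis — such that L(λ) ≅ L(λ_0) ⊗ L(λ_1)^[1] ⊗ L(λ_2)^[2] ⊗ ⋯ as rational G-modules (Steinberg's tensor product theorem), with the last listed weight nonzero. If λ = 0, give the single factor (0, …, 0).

((12, 1, 10, 8, 6, 8, 1),)

Compute c_i = Σ_j M_{ij} v_j with v = (24, 1, 41, -8, -74, -6, 11):
  c_1 = 1*24 + 0*1 + 0*41 + 0*-8 + 0*-74 + 2*-6 + 0*11 = 12
  c_2 = -1*24 + 0*1 + -3*41 + 0*-8 + -2*-74 + 0*-6 + 0*11 = 1
  c_3 = 1*24 + 0*1 + 3*41 + 0*-8 + 2*-74 + 0*-6 + 1*11 = 10
  c_4 = 0*24 + 0*1 + 2*41 + 0*-8 + 1*-74 + 0*-6 + 0*11 = 8
  c_5 = 0*24 + 0*1 + 0*41 + 0*-8 + 0*-74 + -1*-6 + 0*11 = 6
  c_6 = 0*24 + 0*1 + 0*41 + -1*-8 + 0*-74 + 0*-6 + 0*11 = 8
  c_7 = 0*24 + 1*1 + 0*41 + 0*-8 + 0*-74 + 0*-6 + 0*11 = 1
Writing each c_i in base p = 13:
  c_1 = 12 = 12·13^0
  c_2 = 1 = 1·13^0
  c_3 = 10 = 10·13^0
  c_4 = 8 = 8·13^0
  c_5 = 6 = 6·13^0
  c_6 = 8 = 8·13^0
  c_7 = 1 = 1·13^0
Factor λ_0 = (12, 1, 10, 8, 6, 8, 1)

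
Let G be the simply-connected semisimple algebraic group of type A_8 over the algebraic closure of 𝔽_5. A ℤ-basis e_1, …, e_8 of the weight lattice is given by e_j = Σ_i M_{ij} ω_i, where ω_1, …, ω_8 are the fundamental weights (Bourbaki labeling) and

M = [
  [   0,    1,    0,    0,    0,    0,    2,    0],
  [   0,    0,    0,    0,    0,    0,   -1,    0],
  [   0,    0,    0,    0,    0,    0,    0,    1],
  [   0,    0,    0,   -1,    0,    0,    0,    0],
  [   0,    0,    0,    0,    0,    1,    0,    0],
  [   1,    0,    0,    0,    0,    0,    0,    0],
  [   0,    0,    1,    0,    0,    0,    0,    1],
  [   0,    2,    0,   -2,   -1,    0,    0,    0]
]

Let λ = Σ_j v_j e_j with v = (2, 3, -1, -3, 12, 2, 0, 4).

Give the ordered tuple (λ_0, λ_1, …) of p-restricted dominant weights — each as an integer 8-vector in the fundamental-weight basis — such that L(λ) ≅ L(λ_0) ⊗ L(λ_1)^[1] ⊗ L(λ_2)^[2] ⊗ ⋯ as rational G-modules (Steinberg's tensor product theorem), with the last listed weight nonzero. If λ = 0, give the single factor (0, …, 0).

((3, 0, 4, 3, 2, 2, 3, 0),)

Converting to the ω-basis (c_i = row i of M dotted with v = (2, 3, -1, -3, 12, 2, 0, 4)):
  c_1 = (0)·(2) + (1)·(3) + (0)·(-1) + (0)·(-3) + (0)·(12) + (0)·(2) + (2)·(0) + (0)·(4) = 3
  c_2 = (0)·(2) + (0)·(3) + (0)·(-1) + (0)·(-3) + (0)·(12) + (0)·(2) + (-1)·(0) + (0)·(4) = 0
  c_3 = (0)·(2) + (0)·(3) + (0)·(-1) + (0)·(-3) + (0)·(12) + (0)·(2) + (0)·(0) + (1)·(4) = 4
  c_4 = (0)·(2) + (0)·(3) + (0)·(-1) + (-1)·(-3) + (0)·(12) + (0)·(2) + (0)·(0) + (0)·(4) = 3
  c_5 = (0)·(2) + (0)·(3) + (0)·(-1) + (0)·(-3) + (0)·(12) + (1)·(2) + (0)·(0) + (0)·(4) = 2
  c_6 = (1)·(2) + (0)·(3) + (0)·(-1) + (0)·(-3) + (0)·(12) + (0)·(2) + (0)·(0) + (0)·(4) = 2
  c_7 = (0)·(2) + (0)·(3) + (1)·(-1) + (0)·(-3) + (0)·(12) + (0)·(2) + (0)·(0) + (1)·(4) = 3
  c_8 = (0)·(2) + (2)·(3) + (0)·(-1) + (-2)·(-3) + (-1)·(12) + (0)·(2) + (0)·(0) + (0)·(4) = 0
Expand coordinatewise in base 5:
  c_1 = 3 = 3·5^0
  c_2 = 0
  c_3 = 4 = 4·5^0
  c_4 = 3 = 3·5^0
  c_5 = 2 = 2·5^0
  c_6 = 2 = 2·5^0
  c_7 = 3 = 3·5^0
  c_8 = 0
p-restricted factor λ_0 = (3, 0, 4, 3, 2, 2, 3, 0)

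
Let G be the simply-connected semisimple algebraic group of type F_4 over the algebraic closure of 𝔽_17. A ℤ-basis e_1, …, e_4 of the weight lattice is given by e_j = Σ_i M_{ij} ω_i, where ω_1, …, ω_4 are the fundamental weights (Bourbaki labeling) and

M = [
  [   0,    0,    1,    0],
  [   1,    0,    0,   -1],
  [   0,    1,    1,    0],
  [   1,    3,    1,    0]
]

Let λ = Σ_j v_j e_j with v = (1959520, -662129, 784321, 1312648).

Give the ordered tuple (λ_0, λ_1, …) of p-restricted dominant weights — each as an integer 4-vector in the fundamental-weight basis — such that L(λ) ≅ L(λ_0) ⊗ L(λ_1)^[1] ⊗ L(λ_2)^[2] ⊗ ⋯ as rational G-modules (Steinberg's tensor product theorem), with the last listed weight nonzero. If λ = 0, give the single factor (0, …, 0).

Compute c_i = Σ_j M_{ij} v_j with v = (1959520, -662129, 784321, 1312648):
  c_1 = 0·1959520 + (0)·(-662129) + 1·784321 + 0·1312648 = 784321
  c_2 = 1·1959520 + (0)·(-662129) + 0·784321 + (-1)·(1312648) = 646872
  c_3 = 0·1959520 + (1)·(-662129) + 1·784321 + 0·1312648 = 122192
  c_4 = 1·1959520 + (3)·(-662129) + 1·784321 + 0·1312648 = 757454
Writing each c_i in base p = 17:
  c_1 = 784321 = 9·17^0 + 15·17^1 + 10·17^2 + 6·17^3 + 9·17^4
  c_2 = 646872 = 5·17^0 + 5·17^1 + 11·17^2 + 12·17^3 + 7·17^4
  c_3 = 122192 = 13·17^0 + 13·17^1 + 14·17^2 + 7·17^3 + 1·17^4
  c_4 = 757454 = 2·17^0 + 16·17^1 + 2·17^2 + 1·17^3 + 9·17^4
p-restricted factor λ_0 = (9, 5, 13, 2)
p-restricted factor λ_1 = (15, 5, 13, 16)
p-restricted factor λ_2 = (10, 11, 14, 2)
p-restricted factor λ_3 = (6, 12, 7, 1)
p-restricted factor λ_4 = (9, 7, 1, 9)

((9, 5, 13, 2), (15, 5, 13, 16), (10, 11, 14, 2), (6, 12, 7, 1), (9, 7, 1, 9))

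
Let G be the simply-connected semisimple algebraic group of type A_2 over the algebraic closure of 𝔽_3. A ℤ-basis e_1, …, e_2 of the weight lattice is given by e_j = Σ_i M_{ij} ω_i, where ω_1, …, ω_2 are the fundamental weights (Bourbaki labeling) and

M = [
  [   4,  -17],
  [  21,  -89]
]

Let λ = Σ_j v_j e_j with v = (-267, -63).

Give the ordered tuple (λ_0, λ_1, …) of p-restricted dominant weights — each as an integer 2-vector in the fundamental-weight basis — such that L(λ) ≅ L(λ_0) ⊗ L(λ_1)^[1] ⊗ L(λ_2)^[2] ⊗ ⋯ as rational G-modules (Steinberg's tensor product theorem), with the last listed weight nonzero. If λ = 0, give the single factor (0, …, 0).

Change of basis e → ω: c = M·v where v = (-267, -63):
  c_1 = (4)·(-267) + (-17)·(-63) = 3
  c_2 = (21)·(-267) + (-89)·(-63) = 0
Base-3 expansion of each c_i:
  c_1 = 3 = 0·3^0 + 1·3^1
  c_2 = 0
p-restricted factor λ_0 = (0, 0)
p-restricted factor λ_1 = (1, 0)

((0, 0), (1, 0))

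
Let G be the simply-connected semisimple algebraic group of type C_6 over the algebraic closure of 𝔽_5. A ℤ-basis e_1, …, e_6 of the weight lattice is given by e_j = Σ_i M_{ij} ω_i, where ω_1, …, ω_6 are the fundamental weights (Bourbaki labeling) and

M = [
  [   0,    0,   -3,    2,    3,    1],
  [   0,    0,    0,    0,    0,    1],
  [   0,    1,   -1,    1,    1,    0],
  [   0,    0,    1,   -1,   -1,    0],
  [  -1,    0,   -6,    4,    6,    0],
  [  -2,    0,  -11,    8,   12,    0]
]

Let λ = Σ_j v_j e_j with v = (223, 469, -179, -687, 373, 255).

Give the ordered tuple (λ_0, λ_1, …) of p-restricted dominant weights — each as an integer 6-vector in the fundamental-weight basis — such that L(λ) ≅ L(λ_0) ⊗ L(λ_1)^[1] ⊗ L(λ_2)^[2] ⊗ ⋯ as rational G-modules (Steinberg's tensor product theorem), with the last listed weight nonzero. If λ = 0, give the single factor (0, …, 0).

In the fundamental-weight basis, λ has coordinates c = M·v (v = (223, 469, -179, -687, 373, 255)):
  c_1 = 0*223 + 0*469 + -3*-179 + 2*-687 + 3*373 + 1*255 = 537
  c_2 = 0*223 + 0*469 + 0*-179 + 0*-687 + 0*373 + 1*255 = 255
  c_3 = 0*223 + 1*469 + -1*-179 + 1*-687 + 1*373 + 0*255 = 334
  c_4 = 0*223 + 0*469 + 1*-179 + -1*-687 + -1*373 + 0*255 = 135
  c_5 = -1*223 + 0*469 + -6*-179 + 4*-687 + 6*373 + 0*255 = 341
  c_6 = -2*223 + 0*469 + -11*-179 + 8*-687 + 12*373 + 0*255 = 503
Base-5 expansion of each c_i:
  c_1 = 537 = 2·5^0 + 2·5^1 + 1·5^2 + 4·5^3
  c_2 = 255 = 0·5^0 + 1·5^1 + 0·5^2 + 2·5^3
  c_3 = 334 = 4·5^0 + 1·5^1 + 3·5^2 + 2·5^3
  c_4 = 135 = 0·5^0 + 2·5^1 + 0·5^2 + 1·5^3
  c_5 = 341 = 1·5^0 + 3·5^1 + 3·5^2 + 2·5^3
  c_6 = 503 = 3·5^0 + 0·5^1 + 0·5^2 + 4·5^3
p-restricted factor λ_0 = (2, 0, 4, 0, 1, 3)
p-restricted factor λ_1 = (2, 1, 1, 2, 3, 0)
p-restricted factor λ_2 = (1, 0, 3, 0, 3, 0)
p-restricted factor λ_3 = (4, 2, 2, 1, 2, 4)

((2, 0, 4, 0, 1, 3), (2, 1, 1, 2, 3, 0), (1, 0, 3, 0, 3, 0), (4, 2, 2, 1, 2, 4))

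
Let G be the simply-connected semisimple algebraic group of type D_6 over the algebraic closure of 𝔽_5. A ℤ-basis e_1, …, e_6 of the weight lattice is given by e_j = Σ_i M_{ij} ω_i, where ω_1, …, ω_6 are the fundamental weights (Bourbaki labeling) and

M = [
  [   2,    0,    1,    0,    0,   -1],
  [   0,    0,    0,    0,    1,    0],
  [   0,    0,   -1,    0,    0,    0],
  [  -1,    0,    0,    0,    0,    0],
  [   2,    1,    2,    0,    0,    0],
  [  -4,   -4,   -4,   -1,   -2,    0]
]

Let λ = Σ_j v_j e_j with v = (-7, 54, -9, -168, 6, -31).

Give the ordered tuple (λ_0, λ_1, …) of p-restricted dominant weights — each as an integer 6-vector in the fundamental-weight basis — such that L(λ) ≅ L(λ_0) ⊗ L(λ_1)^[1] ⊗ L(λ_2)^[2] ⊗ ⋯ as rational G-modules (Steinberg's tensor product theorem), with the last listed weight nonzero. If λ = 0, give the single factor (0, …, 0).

Converting to the ω-basis (c_i = row i of M dotted with v = (-7, 54, -9, -168, 6, -31)):
  c_1 = (2)·(-7) + (0)·(54) + (1)·(-9) + (0)·(-168) + (0)·(6) + (-1)·(-31) = 8
  c_2 = (0)·(-7) + (0)·(54) + (0)·(-9) + (0)·(-168) + (1)·(6) + (0)·(-31) = 6
  c_3 = (0)·(-7) + (0)·(54) + (-1)·(-9) + (0)·(-168) + (0)·(6) + (0)·(-31) = 9
  c_4 = (-1)·(-7) + (0)·(54) + (0)·(-9) + (0)·(-168) + (0)·(6) + (0)·(-31) = 7
  c_5 = (2)·(-7) + (1)·(54) + (2)·(-9) + (0)·(-168) + (0)·(6) + (0)·(-31) = 22
  c_6 = (-4)·(-7) + (-4)·(54) + (-4)·(-9) + (-1)·(-168) + (-2)·(6) + (0)·(-31) = 4
p = 5; digits c_i = Σ_j d_{ij}·5^j, 0 ≤ d_{ij} < 5:
  c_1 = 8 = 3·5^0 + 1·5^1
  c_2 = 6 = 1·5^0 + 1·5^1
  c_3 = 9 = 4·5^0 + 1·5^1
  c_4 = 7 = 2·5^0 + 1·5^1
  c_5 = 22 = 2·5^0 + 4·5^1
  c_6 = 4 = 4·5^0
p-restricted factor λ_0 = (3, 1, 4, 2, 2, 4)
p-restricted factor λ_1 = (1, 1, 1, 1, 4, 0)

((3, 1, 4, 2, 2, 4), (1, 1, 1, 1, 4, 0))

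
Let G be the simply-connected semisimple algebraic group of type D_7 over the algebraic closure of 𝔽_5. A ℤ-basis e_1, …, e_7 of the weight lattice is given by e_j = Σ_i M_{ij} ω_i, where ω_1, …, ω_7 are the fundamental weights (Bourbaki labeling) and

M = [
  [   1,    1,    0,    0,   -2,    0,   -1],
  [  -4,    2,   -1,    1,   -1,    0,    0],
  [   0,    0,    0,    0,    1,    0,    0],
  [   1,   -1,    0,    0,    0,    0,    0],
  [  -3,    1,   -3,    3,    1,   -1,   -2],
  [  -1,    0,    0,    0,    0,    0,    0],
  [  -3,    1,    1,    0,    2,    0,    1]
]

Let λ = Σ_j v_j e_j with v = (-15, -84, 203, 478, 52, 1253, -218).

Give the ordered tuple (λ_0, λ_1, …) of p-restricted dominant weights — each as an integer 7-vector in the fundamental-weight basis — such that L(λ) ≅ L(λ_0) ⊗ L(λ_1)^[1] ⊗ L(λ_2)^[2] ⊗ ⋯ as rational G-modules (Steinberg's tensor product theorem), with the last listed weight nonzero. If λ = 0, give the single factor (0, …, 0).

Converting to the ω-basis (c_i = row i of M dotted with v = (-15, -84, 203, 478, 52, 1253, -218)):
  c_1 = (1)·(-15) + (1)·(-84) + 0·203 + 0·478 + (-2)·(52) + 0·1253 + (-1)·(-218) = 15
  c_2 = (-4)·(-15) + (2)·(-84) + (-1)·(203) + 1·478 + (-1)·(52) + 0·1253 + (0)·(-218) = 115
  c_3 = (0)·(-15) + (0)·(-84) + 0·203 + 0·478 + 1·52 + 0·1253 + (0)·(-218) = 52
  c_4 = (1)·(-15) + (-1)·(-84) + 0·203 + 0·478 + 0·52 + 0·1253 + (0)·(-218) = 69
  c_5 = (-3)·(-15) + (1)·(-84) + (-3)·(203) + 3·478 + 1·52 + (-1)·(1253) + (-2)·(-218) = 21
  c_6 = (-1)·(-15) + (0)·(-84) + 0·203 + 0·478 + 0·52 + 0·1253 + (0)·(-218) = 15
  c_7 = (-3)·(-15) + (1)·(-84) + 1·203 + 0·478 + 2·52 + 0·1253 + (1)·(-218) = 50
Base-5 expansion of each c_i:
  c_1 = 15 = 0·5^0 + 3·5^1
  c_2 = 115 = 0·5^0 + 3·5^1 + 4·5^2
  c_3 = 52 = 2·5^0 + 0·5^1 + 2·5^2
  c_4 = 69 = 4·5^0 + 3·5^1 + 2·5^2
  c_5 = 21 = 1·5^0 + 4·5^1
  c_6 = 15 = 0·5^0 + 3·5^1
  c_7 = 50 = 0·5^0 + 0·5^1 + 2·5^2
Factor λ_0 = (0, 0, 2, 4, 1, 0, 0)
Factor λ_1 = (3, 3, 0, 3, 4, 3, 0)
Factor λ_2 = (0, 4, 2, 2, 0, 0, 2)

((0, 0, 2, 4, 1, 0, 0), (3, 3, 0, 3, 4, 3, 0), (0, 4, 2, 2, 0, 0, 2))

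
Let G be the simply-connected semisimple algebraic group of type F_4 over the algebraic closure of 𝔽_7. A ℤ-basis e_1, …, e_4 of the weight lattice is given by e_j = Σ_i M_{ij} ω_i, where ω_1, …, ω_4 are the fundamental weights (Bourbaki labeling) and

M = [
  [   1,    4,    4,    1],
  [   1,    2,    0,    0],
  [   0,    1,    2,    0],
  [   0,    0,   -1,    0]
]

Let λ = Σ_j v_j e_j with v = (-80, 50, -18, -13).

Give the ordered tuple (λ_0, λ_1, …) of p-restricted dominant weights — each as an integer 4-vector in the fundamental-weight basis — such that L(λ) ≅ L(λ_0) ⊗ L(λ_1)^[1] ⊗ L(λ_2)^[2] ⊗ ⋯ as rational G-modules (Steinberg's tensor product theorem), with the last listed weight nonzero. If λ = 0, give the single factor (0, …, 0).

Change of basis e → ω: c = M·v where v = (-80, 50, -18, -13):
  c_1 = (1)·(-80) + 4·50 + (4)·(-18) + (1)·(-13) = 35
  c_2 = (1)·(-80) + 2·50 + (0)·(-18) + (0)·(-13) = 20
  c_3 = (0)·(-80) + 1·50 + (2)·(-18) + (0)·(-13) = 14
  c_4 = (0)·(-80) + 0·50 + (-1)·(-18) + (0)·(-13) = 18
Base-7 expansion of each c_i:
  c_1 = 35 = 0·7^0 + 5·7^1
  c_2 = 20 = 6·7^0 + 2·7^1
  c_3 = 14 = 0·7^0 + 2·7^1
  c_4 = 18 = 4·7^0 + 2·7^1
p-restricted factor λ_0 = (0, 6, 0, 4)
p-restricted factor λ_1 = (5, 2, 2, 2)

((0, 6, 0, 4), (5, 2, 2, 2))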